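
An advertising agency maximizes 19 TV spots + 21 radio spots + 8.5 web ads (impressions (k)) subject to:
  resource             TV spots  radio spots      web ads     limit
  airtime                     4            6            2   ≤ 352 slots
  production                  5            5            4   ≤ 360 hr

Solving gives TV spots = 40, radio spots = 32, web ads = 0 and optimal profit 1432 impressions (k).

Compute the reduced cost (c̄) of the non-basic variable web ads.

At the optimum: airtime uses 352 of 352 (binding); production uses 360 of 360 (binding).
Dual feasibility on the basic columns requires 4·y_airtime + 5·y_production = 19, 6·y_airtime + 5·y_production = 21.
This yields shadow prices y_airtime = 1, y_production = 3.
Reduced cost of web ads: c₃ − yᵀa₃ = 8.5 − (1·2 + 3·4) = 8.5 − 14 = -5.5.

-5.5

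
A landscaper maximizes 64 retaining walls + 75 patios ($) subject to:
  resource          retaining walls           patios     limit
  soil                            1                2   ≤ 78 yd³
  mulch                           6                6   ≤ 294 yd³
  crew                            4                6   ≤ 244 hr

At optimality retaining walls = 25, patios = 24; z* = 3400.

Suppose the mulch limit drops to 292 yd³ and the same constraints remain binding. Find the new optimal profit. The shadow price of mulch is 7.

3386

Δb = -2, so new z* = 3400 + (7)·(-2) = 3400 − 14 = 3386.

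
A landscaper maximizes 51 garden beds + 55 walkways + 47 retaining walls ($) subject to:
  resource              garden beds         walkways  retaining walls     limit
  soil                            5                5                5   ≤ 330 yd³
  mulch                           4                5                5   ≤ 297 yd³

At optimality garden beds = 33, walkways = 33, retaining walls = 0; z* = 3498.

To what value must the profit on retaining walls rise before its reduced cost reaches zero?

55

At the optimum: soil uses 330 of 330 (binding); mulch uses 297 of 297 (binding).
From A_Bᵀ y = c: 5·y_soil + 4·y_mulch = 51; 5·y_soil + 5·y_mulch = 55.
→ y_soil = 7 and y_mulch = 4.
retaining walls enters the basis when its profit ≥ yᵀa₃ = 7·5 + 4·5 = 55.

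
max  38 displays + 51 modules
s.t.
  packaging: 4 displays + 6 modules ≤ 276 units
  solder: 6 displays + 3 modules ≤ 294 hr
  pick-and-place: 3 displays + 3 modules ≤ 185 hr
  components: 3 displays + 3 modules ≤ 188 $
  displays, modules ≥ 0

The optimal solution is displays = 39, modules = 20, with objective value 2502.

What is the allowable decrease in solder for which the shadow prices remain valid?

Binding constraints: packaging, solder. The basis is B = [[4,6],[6,3]] with det -24.
Per unit decrease in solder, x* moves by d = (-0.25, 0.1667).
The basis stays optimal until displays reaches 0; allowable decrease = 156 hr.

156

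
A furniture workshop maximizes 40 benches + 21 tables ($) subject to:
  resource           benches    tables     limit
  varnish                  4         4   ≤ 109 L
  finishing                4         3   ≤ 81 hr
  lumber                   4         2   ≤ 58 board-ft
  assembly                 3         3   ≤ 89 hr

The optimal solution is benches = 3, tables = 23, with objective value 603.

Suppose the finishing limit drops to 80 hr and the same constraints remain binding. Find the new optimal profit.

602

Check each constraint at x*: varnish 104/109 (slack 5); finishing 81/81 (tight); lumber 58/58 (tight); assembly 78/89 (slack 11).
Since varnish, assembly are not tight, their duals are 0.
From A_Bᵀ y = c: 4·y_finishing + 4·y_lumber = 40; 3·y_finishing + 2·y_lumber = 21.
→ y_finishing = 1 and y_lumber = 9.
Δz = y_finishing·Δb = 1 × (-1) = -1, so new z* = 603 − 1 = 602.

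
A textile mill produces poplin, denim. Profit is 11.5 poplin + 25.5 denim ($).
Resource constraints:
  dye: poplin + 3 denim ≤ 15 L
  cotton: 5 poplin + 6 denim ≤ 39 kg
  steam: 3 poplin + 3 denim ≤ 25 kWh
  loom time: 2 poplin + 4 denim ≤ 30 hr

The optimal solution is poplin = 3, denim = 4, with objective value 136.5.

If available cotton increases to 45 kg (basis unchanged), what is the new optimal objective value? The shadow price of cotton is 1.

Δb = 6, so new z* = 136.5 + (1)·(6) = 136.5 + 6 = 142.5.

142.5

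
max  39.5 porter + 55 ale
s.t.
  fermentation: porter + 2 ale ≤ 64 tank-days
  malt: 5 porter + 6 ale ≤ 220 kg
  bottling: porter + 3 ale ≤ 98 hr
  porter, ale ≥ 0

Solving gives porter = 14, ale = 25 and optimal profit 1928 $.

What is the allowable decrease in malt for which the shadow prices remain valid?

Binding constraints: fermentation, malt. The basis is B = [[1,2],[5,6]] with det -4.
Per unit decrease in malt, x* moves by d = (-0.5, 0.25).
The basis stays optimal until porter reaches 0; allowable decrease = 28 kg.

28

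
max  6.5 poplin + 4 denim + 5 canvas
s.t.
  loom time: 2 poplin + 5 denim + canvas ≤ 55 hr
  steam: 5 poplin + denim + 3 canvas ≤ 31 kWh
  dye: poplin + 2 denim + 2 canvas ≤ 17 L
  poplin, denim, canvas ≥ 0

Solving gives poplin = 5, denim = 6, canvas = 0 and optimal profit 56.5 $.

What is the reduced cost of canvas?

Check each constraint at x*: loom time 40/55 (slack 15); steam 31/31 (tight); dye 17/17 (tight).
Since loom time is not tight, its dual is 0.
From A_Bᵀ y = c: 5·y_steam + 1·y_dye = 6.5; 1·y_steam + 2·y_dye = 4.
→ y_steam = 1 and y_dye = 1.5.
Reduced cost of canvas: c₃ − yᵀa₃ = 5 − (1·3 + 1.5·2) = 5 − 6 = -1.

-1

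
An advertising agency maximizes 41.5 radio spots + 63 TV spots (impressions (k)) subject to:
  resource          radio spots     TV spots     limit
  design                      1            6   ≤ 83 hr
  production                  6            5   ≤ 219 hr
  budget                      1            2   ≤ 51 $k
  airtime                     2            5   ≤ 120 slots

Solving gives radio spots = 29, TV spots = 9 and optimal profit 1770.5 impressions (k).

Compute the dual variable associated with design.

Check each constraint at x*: design 83/83 (tight); production 219/219 (tight); budget 47/51 (slack 4); airtime 103/120 (slack 17).
Slack constraints have shadow price 0 (complementary slackness).
Dual feasibility on the basic columns requires 1·y_design + 6·y_production = 41.5, 6·y_design + 5·y_production = 63.
→ y_design = 5.5 and y_production = 6.
Shadow price of design = 5.5.

5.5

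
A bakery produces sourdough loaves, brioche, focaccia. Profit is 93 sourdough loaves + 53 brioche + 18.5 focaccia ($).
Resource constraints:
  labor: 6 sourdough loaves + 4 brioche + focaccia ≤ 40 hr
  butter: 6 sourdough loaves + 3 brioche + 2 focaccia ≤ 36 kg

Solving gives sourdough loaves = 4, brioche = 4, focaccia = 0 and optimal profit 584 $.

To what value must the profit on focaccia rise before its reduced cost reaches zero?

24.5

Both labor and butter are binding at x*.
The binding rows give the dual system: 6·y_labor + 6·y_butter = 93 and 4·y_labor + 3·y_butter = 53.
→ y_labor = 6.5 and y_butter = 9.
focaccia enters the basis when its profit ≥ yᵀa₃ = 6.5·1 + 9·2 = 24.5.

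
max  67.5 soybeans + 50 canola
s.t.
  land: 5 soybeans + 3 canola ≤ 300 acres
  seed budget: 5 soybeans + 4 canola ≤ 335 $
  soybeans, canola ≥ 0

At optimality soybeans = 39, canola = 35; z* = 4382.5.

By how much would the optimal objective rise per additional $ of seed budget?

At the optimum: land uses 300 of 300 (binding); seed budget uses 335 of 335 (binding).
The binding rows give the dual system: 5·y_land + 5·y_seed budget = 67.5 and 3·y_land + 4·y_seed budget = 50.
→ y_land = 4 and y_seed budget = 9.5.
Shadow price of seed budget = 9.5.

9.5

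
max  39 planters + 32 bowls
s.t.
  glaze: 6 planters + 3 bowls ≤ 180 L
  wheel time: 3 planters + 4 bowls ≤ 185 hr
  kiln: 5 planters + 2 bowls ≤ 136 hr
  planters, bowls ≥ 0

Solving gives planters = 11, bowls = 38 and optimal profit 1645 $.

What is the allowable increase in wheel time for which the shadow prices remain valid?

55

Binding constraints: glaze, wheel time. The basis is B = [[6,3],[3,4]] with det 15.
Per unit increase in wheel time, x* moves by d = (-0.2, 0.4).
The basis stays optimal until planters reaches 0; allowable increase = 55 hr.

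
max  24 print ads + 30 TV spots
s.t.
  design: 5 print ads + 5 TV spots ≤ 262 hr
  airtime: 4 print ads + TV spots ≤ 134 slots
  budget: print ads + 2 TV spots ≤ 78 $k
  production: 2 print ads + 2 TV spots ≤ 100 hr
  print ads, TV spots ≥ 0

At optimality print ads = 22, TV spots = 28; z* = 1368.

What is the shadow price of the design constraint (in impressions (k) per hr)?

At the optimum: design uses 250 of 262 (slack = 12); airtime uses 116 of 134 (slack = 18); budget uses 78 of 78 (binding); production uses 100 of 100 (binding).
Since design, airtime are not tight, their duals are 0.
Dual feasibility on the basic columns requires 1·y_budget + 2·y_production = 24, 2·y_budget + 2·y_production = 30.
Solving: y_budget = 6, y_production = 9.
Shadow price of design = 0.

0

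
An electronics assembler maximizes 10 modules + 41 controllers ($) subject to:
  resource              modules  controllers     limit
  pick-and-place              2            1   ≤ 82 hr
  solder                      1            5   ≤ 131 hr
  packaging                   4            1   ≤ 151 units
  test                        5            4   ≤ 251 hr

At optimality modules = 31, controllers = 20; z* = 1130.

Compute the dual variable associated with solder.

Binding: pick-and-place and solder. Non-binding: packaging (7 unused), test (16 unused).
Since packaging, test are not tight, their duals are 0.
The binding rows give the dual system: 2·y_pick-and-place + 1·y_solder = 10 and 1·y_pick-and-place + 5·y_solder = 41.
→ y_pick-and-place = 1 and y_solder = 8.
Shadow price of solder = 8.

8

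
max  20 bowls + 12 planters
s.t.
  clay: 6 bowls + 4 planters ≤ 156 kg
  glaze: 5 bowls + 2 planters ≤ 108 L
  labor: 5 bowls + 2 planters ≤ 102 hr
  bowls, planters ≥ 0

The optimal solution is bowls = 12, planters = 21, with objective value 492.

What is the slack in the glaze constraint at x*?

glaze used = 5·12 + 2·21 = 102; slack = 108 − 102 = 6.

6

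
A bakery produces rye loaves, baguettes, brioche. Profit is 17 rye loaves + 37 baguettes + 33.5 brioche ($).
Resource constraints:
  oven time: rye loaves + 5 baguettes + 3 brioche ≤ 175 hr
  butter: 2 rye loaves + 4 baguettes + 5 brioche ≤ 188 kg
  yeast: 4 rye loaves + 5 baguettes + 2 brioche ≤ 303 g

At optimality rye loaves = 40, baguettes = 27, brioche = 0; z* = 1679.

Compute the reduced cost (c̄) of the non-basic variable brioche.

At the optimum: oven time uses 175 of 175 (binding); butter uses 188 of 188 (binding); yeast uses 295 of 303 (slack = 8).
Slack constraints have shadow price 0 (complementary slackness).
Dual feasibility on the basic columns requires 1·y_oven time + 2·y_butter = 17, 5·y_oven time + 4·y_butter = 37.
Solving: y_oven time = 1, y_butter = 8.
Reduced cost of brioche: c₃ − yᵀa₃ = 33.5 − (1·3 + 8·5) = 33.5 − 43 = -9.5.

-9.5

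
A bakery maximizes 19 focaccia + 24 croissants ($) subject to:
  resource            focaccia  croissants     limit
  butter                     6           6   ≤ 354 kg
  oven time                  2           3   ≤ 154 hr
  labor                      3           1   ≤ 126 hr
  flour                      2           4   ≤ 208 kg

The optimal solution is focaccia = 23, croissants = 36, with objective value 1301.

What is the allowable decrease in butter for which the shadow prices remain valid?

46

Binding constraints: butter, oven time. The basis is B = [[6,6],[2,3]] with det 6.
Per unit decrease in butter, x* moves by d = (-0.5, 0.3333).
The basis stays optimal until focaccia reaches 0; allowable decrease = 46 kg.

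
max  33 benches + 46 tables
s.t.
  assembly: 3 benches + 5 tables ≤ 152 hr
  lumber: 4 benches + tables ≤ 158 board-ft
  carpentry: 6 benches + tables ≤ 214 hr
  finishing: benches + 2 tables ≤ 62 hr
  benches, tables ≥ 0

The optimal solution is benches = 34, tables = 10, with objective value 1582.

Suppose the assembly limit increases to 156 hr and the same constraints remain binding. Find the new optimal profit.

1618

Check each constraint at x*: assembly 152/152 (tight); lumber 146/158 (slack 12); carpentry 214/214 (tight); finishing 54/62 (slack 8).
Since lumber, finishing are not tight, their duals are 0.
From A_Bᵀ y = c: 3·y_assembly + 6·y_carpentry = 33; 5·y_assembly + 1·y_carpentry = 46.
This yields shadow prices y_assembly = 9, y_carpentry = 1.
Δz = y_assembly·Δb = 9 × (4) = 36, so new z* = 1582 + 36 = 1618.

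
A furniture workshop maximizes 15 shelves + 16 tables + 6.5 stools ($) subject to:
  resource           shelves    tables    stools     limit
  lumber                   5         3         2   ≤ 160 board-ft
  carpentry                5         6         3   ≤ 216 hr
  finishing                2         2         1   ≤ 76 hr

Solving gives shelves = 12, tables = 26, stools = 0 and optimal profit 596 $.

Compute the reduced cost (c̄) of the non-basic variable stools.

Binding: carpentry and finishing. Non-binding: lumber (22 unused).
Slack constraints have shadow price 0 (complementary slackness).
The binding rows give the dual system: 5·y_carpentry + 2·y_finishing = 15 and 6·y_carpentry + 2·y_finishing = 16.
→ y_carpentry = 1 and y_finishing = 5.
Reduced cost of stools: c₃ − yᵀa₃ = 6.5 − (1·3 + 5·1) = 6.5 − 8 = -1.5.

-1.5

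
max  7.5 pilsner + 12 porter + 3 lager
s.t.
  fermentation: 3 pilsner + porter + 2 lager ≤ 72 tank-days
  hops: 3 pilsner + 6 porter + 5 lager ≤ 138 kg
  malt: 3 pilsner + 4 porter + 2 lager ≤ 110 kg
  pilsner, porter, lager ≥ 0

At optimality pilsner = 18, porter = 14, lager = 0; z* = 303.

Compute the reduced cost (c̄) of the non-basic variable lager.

-5

Binding: hops and malt. Non-binding: fermentation (4 unused).
By complementary slackness, y = 0 for the non-binding constraint.
The binding rows give the dual system: 3·y_hops + 3·y_malt = 7.5 and 6·y_hops + 4·y_malt = 12.
→ y_hops = 1 and y_malt = 1.5.
Reduced cost of lager: c₃ − yᵀa₃ = 3 − (1·5 + 1.5·2) = 3 − 8 = -5.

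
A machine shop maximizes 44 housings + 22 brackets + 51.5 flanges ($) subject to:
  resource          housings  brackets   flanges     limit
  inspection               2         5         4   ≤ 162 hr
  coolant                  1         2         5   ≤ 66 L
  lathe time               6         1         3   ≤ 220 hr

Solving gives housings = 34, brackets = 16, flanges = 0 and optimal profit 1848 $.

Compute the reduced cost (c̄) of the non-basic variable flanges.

At the optimum: inspection uses 148 of 162 (slack = 14); coolant uses 66 of 66 (binding); lathe time uses 220 of 220 (binding).
Slack constraints have shadow price 0 (complementary slackness).
From A_Bᵀ y = c: 1·y_coolant + 6·y_lathe time = 44; 2·y_coolant + 1·y_lathe time = 22.
This yields shadow prices y_coolant = 8, y_lathe time = 6.
Reduced cost of flanges: c₃ − yᵀa₃ = 51.5 − (8·5 + 6·3) = 51.5 − 58 = -6.5.

-6.5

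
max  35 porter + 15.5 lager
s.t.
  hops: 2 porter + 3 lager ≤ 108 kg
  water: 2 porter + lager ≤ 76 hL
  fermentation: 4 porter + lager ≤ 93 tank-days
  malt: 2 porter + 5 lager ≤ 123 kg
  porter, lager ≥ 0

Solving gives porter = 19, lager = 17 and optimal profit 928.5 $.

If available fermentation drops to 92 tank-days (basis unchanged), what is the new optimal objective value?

920.5

Check each constraint at x*: hops 89/108 (slack 19); water 55/76 (slack 21); fermentation 93/93 (tight); malt 123/123 (tight).
By complementary slackness, y = 0 for the non-binding constraints.
The binding rows give the dual system: 4·y_fermentation + 2·y_malt = 35 and 1·y_fermentation + 5·y_malt = 15.5.
This yields shadow prices y_fermentation = 8, y_malt = 1.5.
Δz = y_fermentation·Δb = 8 × (-1) = -8, so new z* = 928.5 − 8 = 920.5.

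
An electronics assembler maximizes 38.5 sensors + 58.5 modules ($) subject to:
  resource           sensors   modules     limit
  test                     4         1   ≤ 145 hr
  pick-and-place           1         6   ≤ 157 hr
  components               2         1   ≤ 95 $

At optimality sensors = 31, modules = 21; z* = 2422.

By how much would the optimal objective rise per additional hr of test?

At the optimum: test uses 145 of 145 (binding); pick-and-place uses 157 of 157 (binding); components uses 83 of 95 (slack = 12).
Slack constraints have shadow price 0 (complementary slackness).
From A_Bᵀ y = c: 4·y_test + 1·y_pick-and-place = 38.5; 1·y_test + 6·y_pick-and-place = 58.5.
Solving: y_test = 7.5, y_pick-and-place = 8.5.
Shadow price of test = 7.5.

7.5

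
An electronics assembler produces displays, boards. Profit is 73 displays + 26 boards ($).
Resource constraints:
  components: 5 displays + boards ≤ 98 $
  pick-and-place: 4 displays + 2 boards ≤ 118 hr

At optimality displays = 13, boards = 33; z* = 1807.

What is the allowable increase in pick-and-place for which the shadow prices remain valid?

Binding constraints: components, pick-and-place. The basis is B = [[5,1],[4,2]] with det 6.
Per unit increase in pick-and-place, x* moves by d = (-0.1667, 0.8333).
The basis stays optimal until displays reaches 0; allowable increase = 78 hr.

78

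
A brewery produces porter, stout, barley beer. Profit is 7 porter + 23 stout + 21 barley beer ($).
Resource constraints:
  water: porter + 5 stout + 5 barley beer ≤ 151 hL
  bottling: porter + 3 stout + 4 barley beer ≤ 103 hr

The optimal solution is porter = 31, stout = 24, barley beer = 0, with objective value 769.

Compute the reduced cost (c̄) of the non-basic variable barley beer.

At the optimum: water uses 151 of 151 (binding); bottling uses 103 of 103 (binding).
Dual feasibility on the basic columns requires 1·y_water + 1·y_bottling = 7, 5·y_water + 3·y_bottling = 23.
Solving: y_water = 1, y_bottling = 6.
Reduced cost of barley beer: c₃ − yᵀa₃ = 21 − (1·5 + 6·4) = 21 − 29 = -8.

-8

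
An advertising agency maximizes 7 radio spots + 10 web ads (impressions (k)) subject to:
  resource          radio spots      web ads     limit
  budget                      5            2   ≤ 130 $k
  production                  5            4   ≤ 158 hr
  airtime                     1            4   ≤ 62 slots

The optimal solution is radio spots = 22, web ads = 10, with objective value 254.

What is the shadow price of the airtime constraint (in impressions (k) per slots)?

2

Binding: budget and airtime. Non-binding: production (8 unused).
By complementary slackness, y = 0 for the non-binding constraint.
Dual feasibility on the basic columns requires 5·y_budget + 1·y_airtime = 7, 2·y_budget + 4·y_airtime = 10.
→ y_budget = 1 and y_airtime = 2.
Shadow price of airtime = 2.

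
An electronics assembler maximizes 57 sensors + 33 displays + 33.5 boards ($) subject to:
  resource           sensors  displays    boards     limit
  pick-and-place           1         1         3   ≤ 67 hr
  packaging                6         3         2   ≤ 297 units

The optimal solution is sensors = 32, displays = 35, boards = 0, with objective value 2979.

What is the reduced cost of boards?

Both pick-and-place and packaging are binding at x*.
Dual feasibility on the basic columns requires 1·y_pick-and-place + 6·y_packaging = 57, 1·y_pick-and-place + 3·y_packaging = 33.
This yields shadow prices y_pick-and-place = 9, y_packaging = 8.
Reduced cost of boards: c₃ − yᵀa₃ = 33.5 − (9·3 + 8·2) = 33.5 − 43 = -9.5.

-9.5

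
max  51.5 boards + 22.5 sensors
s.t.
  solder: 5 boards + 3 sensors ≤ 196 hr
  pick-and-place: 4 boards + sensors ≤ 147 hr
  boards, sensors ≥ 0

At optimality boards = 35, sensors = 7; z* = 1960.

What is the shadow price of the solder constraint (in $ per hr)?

Both solder and pick-and-place are binding at x*.
Dual feasibility on the basic columns requires 5·y_solder + 4·y_pick-and-place = 51.5, 3·y_solder + 1·y_pick-and-place = 22.5.
→ y_solder = 5.5 and y_pick-and-place = 6.
Shadow price of solder = 5.5.

5.5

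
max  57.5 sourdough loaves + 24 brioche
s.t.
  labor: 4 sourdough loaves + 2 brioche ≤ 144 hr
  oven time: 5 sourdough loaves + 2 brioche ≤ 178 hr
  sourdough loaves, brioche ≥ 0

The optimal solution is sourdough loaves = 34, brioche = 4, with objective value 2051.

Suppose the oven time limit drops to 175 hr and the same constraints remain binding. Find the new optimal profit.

2022.5

Check each constraint at x*: labor 144/144 (tight); oven time 178/178 (tight).
Dual feasibility on the basic columns requires 4·y_labor + 5·y_oven time = 57.5, 2·y_labor + 2·y_oven time = 24.
→ y_labor = 2.5 and y_oven time = 9.5.
Δz = y_oven time·Δb = 9.5 × (-3) = -28.5, so new z* = 2051 − 28.5 = 2022.5.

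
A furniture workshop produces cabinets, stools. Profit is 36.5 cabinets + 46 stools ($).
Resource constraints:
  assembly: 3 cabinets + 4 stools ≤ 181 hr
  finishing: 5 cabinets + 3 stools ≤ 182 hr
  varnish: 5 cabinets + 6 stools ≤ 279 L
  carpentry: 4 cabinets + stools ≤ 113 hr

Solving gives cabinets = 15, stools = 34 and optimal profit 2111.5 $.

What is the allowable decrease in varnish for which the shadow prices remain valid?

7.5

Binding constraints: assembly, varnish. The basis is B = [[3,4],[5,6]] with det -2.
Per unit decrease in varnish, x* moves by d = (-2, 1.5).
The basis stays optimal until cabinets reaches 0; allowable decrease = 7.5 L.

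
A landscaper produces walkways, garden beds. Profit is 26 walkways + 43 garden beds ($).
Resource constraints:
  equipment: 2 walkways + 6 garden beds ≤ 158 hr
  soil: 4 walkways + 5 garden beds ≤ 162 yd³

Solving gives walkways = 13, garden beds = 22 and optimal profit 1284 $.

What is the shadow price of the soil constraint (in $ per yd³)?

Both equipment and soil are binding at x*.
From A_Bᵀ y = c: 2·y_equipment + 4·y_soil = 26; 6·y_equipment + 5·y_soil = 43.
→ y_equipment = 3 and y_soil = 5.
Shadow price of soil = 5.

5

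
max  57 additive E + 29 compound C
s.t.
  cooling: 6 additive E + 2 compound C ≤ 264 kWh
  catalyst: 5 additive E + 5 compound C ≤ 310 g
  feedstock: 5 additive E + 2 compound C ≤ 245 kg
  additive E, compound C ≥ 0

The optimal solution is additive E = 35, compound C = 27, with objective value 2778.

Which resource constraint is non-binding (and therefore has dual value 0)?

cooling: 264/264 (binding)
catalyst: 310/310 (binding)
feedstock: 229/245 (slack 16)
By complementary slackness, a constraint with positive slack has shadow price 0 → feedstock.

feedstock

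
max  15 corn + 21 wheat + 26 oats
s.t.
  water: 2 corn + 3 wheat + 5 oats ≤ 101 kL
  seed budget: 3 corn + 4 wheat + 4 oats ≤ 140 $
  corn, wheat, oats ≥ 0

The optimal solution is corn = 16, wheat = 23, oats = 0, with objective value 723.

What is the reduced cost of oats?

Check each constraint at x*: water 101/101 (tight); seed budget 140/140 (tight).
From A_Bᵀ y = c: 2·y_water + 3·y_seed budget = 15; 3·y_water + 4·y_seed budget = 21.
→ y_water = 3 and y_seed budget = 3.
Reduced cost of oats: c₃ − yᵀa₃ = 26 − (3·5 + 3·4) = 26 − 27 = -1.

-1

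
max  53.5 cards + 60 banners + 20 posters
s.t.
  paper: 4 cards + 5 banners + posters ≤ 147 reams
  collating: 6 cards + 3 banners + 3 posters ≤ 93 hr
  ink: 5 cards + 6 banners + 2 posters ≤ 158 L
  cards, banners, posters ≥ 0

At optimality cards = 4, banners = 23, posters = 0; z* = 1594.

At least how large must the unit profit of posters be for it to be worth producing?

22

Binding: collating and ink. Non-binding: paper (16 unused).
By complementary slackness, y = 0 for the non-binding constraint.
Dual feasibility on the basic columns requires 6·y_collating + 5·y_ink = 53.5, 3·y_collating + 6·y_ink = 60.
→ y_collating = 1 and y_ink = 9.5.
posters enters the basis when its profit ≥ yᵀa₃ = 1·3 + 9.5·2 = 22.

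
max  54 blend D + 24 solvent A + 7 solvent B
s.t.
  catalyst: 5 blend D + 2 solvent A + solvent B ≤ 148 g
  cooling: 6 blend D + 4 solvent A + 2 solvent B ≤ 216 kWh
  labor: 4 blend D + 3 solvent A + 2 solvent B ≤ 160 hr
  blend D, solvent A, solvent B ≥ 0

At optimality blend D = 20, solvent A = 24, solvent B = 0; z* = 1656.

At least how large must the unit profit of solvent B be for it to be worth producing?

12

Binding: catalyst and cooling. Non-binding: labor (8 unused).
By complementary slackness, y = 0 for the non-binding constraint.
Dual feasibility on the basic columns requires 5·y_catalyst + 6·y_cooling = 54, 2·y_catalyst + 4·y_cooling = 24.
Solving: y_catalyst = 9, y_cooling = 1.5.
solvent B enters the basis when its profit ≥ yᵀa₃ = 9·1 + 1.5·2 = 12.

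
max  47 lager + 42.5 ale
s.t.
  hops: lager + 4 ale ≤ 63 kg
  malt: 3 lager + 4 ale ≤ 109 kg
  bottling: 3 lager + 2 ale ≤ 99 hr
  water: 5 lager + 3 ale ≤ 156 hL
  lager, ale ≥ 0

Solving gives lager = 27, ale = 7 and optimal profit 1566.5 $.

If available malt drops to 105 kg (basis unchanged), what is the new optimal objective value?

1540.5

Check each constraint at x*: hops 55/63 (slack 8); malt 109/109 (tight); bottling 95/99 (slack 4); water 156/156 (tight).
Since hops, bottling are not tight, their duals are 0.
From A_Bᵀ y = c: 3·y_malt + 5·y_water = 47; 4·y_malt + 3·y_water = 42.5.
→ y_malt = 6.5 and y_water = 5.5.
Δz = y_malt·Δb = 6.5 × (-4) = -26, so new z* = 1566.5 − 26 = 1540.5.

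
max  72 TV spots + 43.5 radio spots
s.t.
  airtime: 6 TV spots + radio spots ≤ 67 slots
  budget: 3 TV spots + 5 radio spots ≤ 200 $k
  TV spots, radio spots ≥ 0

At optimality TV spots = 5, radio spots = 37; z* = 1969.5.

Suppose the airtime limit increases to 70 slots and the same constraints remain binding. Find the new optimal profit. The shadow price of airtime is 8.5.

Δb = 3, so new z* = 1969.5 + (8.5)·(3) = 1969.5 + 25.5 = 1995.

1995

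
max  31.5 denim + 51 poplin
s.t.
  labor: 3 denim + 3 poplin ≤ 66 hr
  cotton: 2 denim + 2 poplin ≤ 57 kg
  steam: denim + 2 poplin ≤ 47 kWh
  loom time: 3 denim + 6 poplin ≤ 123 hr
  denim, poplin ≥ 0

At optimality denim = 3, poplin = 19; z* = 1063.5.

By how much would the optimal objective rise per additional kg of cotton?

Check each constraint at x*: labor 66/66 (tight); cotton 44/57 (slack 13); steam 41/47 (slack 6); loom time 123/123 (tight).
Since cotton, steam are not tight, their duals are 0.
The binding rows give the dual system: 3·y_labor + 3·y_loom time = 31.5 and 3·y_labor + 6·y_loom time = 51.
Solving: y_labor = 4, y_loom time = 6.5.
Shadow price of cotton = 0.

0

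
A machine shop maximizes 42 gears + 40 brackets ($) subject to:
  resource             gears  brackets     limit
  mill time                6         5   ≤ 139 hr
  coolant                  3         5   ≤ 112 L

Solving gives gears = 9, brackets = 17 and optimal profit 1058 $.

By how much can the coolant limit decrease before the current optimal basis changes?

42.5

Binding constraints: mill time, coolant. The basis is B = [[6,5],[3,5]] with det 15.
Per unit decrease in coolant, x* moves by d = (0.3333, -0.4).
The basis stays optimal until brackets reaches 0; allowable decrease = 42.5 L.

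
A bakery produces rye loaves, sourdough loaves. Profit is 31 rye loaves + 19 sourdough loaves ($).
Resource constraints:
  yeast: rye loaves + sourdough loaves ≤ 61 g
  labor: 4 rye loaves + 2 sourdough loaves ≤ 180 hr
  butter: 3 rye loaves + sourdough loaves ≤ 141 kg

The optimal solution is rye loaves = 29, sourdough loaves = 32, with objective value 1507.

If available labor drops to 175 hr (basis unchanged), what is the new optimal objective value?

Check each constraint at x*: yeast 61/61 (tight); labor 180/180 (tight); butter 119/141 (slack 22).
Slack constraints have shadow price 0 (complementary slackness).
Dual feasibility on the basic columns requires 1·y_yeast + 4·y_labor = 31, 1·y_yeast + 2·y_labor = 19.
→ y_yeast = 7 and y_labor = 6.
Δz = y_labor·Δb = 6 × (-5) = -30, so new z* = 1507 − 30 = 1477.

1477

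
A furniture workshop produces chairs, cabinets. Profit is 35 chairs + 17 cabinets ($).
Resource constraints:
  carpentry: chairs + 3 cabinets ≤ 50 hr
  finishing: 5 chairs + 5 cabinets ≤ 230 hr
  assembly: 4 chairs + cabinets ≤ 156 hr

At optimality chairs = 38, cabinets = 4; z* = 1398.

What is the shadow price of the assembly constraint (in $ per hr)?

8

Check each constraint at x*: carpentry 50/50 (tight); finishing 210/230 (slack 20); assembly 156/156 (tight).
By complementary slackness, y = 0 for the non-binding constraint.
Dual feasibility on the basic columns requires 1·y_carpentry + 4·y_assembly = 35, 3·y_carpentry + 1·y_assembly = 17.
→ y_carpentry = 3 and y_assembly = 8.
Shadow price of assembly = 8.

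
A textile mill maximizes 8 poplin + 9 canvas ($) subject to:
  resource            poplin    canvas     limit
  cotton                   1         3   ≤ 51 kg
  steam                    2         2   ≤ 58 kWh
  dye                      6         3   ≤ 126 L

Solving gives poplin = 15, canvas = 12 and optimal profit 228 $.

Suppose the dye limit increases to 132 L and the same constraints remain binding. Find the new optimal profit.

234

At the optimum: cotton uses 51 of 51 (binding); steam uses 54 of 58 (slack = 4); dye uses 126 of 126 (binding).
Slack constraints have shadow price 0 (complementary slackness).
The binding rows give the dual system: 1·y_cotton + 6·y_dye = 8 and 3·y_cotton + 3·y_dye = 9.
Solving: y_cotton = 2, y_dye = 1.
Δz = y_dye·Δb = 1 × (6) = 6, so new z* = 228 + 6 = 234.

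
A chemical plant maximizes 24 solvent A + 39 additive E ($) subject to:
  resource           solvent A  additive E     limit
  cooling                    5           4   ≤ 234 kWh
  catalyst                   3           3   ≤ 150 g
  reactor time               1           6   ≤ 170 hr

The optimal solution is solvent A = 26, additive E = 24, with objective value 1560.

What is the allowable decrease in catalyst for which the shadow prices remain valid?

Binding constraints: catalyst, reactor time. The basis is B = [[3,3],[1,6]] with det 15.
Per unit decrease in catalyst, x* moves by d = (-0.4, 0.0667).
The basis stays optimal until solvent A reaches 0; allowable decrease = 65 g.

65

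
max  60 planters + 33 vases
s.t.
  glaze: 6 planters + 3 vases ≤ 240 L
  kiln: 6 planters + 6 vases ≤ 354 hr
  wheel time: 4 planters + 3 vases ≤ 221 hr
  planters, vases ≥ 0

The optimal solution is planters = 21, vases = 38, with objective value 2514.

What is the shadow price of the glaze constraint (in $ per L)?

At the optimum: glaze uses 240 of 240 (binding); kiln uses 354 of 354 (binding); wheel time uses 198 of 221 (slack = 23).
Since wheel time is not tight, its dual is 0.
Dual feasibility on the basic columns requires 6·y_glaze + 6·y_kiln = 60, 3·y_glaze + 6·y_kiln = 33.
This yields shadow prices y_glaze = 9, y_kiln = 1.
Shadow price of glaze = 9.

9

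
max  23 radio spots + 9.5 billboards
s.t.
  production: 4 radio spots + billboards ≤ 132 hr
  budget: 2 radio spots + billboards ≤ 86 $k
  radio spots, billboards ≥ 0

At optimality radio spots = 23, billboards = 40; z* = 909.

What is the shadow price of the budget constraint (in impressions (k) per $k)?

Check each constraint at x*: production 132/132 (tight); budget 86/86 (tight).
From A_Bᵀ y = c: 4·y_production + 2·y_budget = 23; 1·y_production + 1·y_budget = 9.5.
→ y_production = 2 and y_budget = 7.5.
Shadow price of budget = 7.5.

7.5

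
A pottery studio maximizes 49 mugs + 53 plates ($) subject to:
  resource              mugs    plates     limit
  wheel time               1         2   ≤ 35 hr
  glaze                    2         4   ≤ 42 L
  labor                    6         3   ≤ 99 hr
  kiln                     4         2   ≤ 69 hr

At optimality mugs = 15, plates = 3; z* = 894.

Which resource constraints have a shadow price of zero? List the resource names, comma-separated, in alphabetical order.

kiln, wheel time

wheel time: 21/35 (slack 14)
glaze: 42/42 (binding)
labor: 99/99 (binding)
kiln: 66/69 (slack 3)
By complementary slackness, a constraint with positive slack has shadow price 0 → kiln, wheel time.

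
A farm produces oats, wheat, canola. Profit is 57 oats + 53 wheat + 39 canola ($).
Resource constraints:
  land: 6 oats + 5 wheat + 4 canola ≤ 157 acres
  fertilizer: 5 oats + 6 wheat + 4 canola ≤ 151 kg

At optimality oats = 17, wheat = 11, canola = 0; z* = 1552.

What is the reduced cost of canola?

-1

At the optimum: land uses 157 of 157 (binding); fertilizer uses 151 of 151 (binding).
The binding rows give the dual system: 6·y_land + 5·y_fertilizer = 57 and 5·y_land + 6·y_fertilizer = 53.
Solving: y_land = 7, y_fertilizer = 3.
Reduced cost of canola: c₃ − yᵀa₃ = 39 − (7·4 + 3·4) = 39 − 40 = -1.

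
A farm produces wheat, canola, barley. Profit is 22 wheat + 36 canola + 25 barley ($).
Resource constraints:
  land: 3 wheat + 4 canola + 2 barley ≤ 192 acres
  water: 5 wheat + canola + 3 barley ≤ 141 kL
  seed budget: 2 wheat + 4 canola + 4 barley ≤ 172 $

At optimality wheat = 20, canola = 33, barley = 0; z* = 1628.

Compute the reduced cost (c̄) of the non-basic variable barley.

Binding: land and seed budget. Non-binding: water (8 unused).
By complementary slackness, y = 0 for the non-binding constraint.
Dual feasibility on the basic columns requires 3·y_land + 2·y_seed budget = 22, 4·y_land + 4·y_seed budget = 36.
Solving: y_land = 4, y_seed budget = 5.
Reduced cost of barley: c₃ − yᵀa₃ = 25 − (4·2 + 5·4) = 25 − 28 = -3.

-3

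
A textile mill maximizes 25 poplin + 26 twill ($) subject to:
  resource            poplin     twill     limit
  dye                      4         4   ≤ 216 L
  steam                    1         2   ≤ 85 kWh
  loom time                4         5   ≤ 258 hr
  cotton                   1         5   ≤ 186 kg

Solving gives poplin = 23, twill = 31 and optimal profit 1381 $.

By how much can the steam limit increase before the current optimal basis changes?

Binding constraints: dye, steam. The basis is B = [[4,4],[1,2]] with det 4.
Per unit increase in steam, x* moves by d = (-1, 1).
The basis stays optimal until cotton becomes binding; allowable increase = 2 kWh.

2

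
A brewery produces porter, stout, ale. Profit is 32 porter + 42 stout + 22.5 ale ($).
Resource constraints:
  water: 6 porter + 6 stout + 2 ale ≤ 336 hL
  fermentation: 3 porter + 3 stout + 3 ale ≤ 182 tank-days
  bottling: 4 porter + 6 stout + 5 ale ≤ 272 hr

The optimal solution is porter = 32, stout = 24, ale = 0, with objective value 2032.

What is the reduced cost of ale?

-6.5

Binding: water and bottling. Non-binding: fermentation (14 unused).
Slack constraints have shadow price 0 (complementary slackness).
From A_Bᵀ y = c: 6·y_water + 4·y_bottling = 32; 6·y_water + 6·y_bottling = 42.
This yields shadow prices y_water = 2, y_bottling = 5.
Reduced cost of ale: c₃ − yᵀa₃ = 22.5 − (2·2 + 5·5) = 22.5 − 29 = -6.5.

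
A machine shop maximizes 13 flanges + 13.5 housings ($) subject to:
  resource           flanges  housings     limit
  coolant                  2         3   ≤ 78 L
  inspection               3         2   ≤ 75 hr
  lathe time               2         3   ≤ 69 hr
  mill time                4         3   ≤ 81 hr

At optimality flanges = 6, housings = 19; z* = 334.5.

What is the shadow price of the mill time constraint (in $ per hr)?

Check each constraint at x*: coolant 69/78 (slack 9); inspection 56/75 (slack 19); lathe time 69/69 (tight); mill time 81/81 (tight).
Slack constraints have shadow price 0 (complementary slackness).
The binding rows give the dual system: 2·y_lathe time + 4·y_mill time = 13 and 3·y_lathe time + 3·y_mill time = 13.5.
Solving: y_lathe time = 2.5, y_mill time = 2.
Shadow price of mill time = 2.

2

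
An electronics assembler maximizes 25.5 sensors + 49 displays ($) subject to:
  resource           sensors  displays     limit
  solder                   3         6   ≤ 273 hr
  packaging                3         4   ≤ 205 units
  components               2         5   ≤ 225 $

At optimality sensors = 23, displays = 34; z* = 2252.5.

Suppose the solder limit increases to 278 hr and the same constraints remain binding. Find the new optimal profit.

At the optimum: solder uses 273 of 273 (binding); packaging uses 205 of 205 (binding); components uses 216 of 225 (slack = 9).
Slack constraints have shadow price 0 (complementary slackness).
From A_Bᵀ y = c: 3·y_solder + 3·y_packaging = 25.5; 6·y_solder + 4·y_packaging = 49.
→ y_solder = 7.5 and y_packaging = 1.
Δz = y_solder·Δb = 7.5 × (5) = 37.5, so new z* = 2252.5 + 37.5 = 2290.

2290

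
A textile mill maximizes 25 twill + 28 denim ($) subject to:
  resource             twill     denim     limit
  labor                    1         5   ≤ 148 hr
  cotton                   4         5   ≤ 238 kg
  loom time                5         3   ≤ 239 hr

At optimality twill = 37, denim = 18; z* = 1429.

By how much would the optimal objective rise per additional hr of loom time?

1

Check each constraint at x*: labor 127/148 (slack 21); cotton 238/238 (tight); loom time 239/239 (tight).
Slack constraints have shadow price 0 (complementary slackness).
The binding rows give the dual system: 4·y_cotton + 5·y_loom time = 25 and 5·y_cotton + 3·y_loom time = 28.
This yields shadow prices y_cotton = 5, y_loom time = 1.
Shadow price of loom time = 1.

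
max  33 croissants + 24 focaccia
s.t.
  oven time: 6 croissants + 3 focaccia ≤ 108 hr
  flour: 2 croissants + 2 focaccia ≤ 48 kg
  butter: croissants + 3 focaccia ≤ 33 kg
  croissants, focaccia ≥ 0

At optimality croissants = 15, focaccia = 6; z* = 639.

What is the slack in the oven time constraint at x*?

0

oven time used = 6·15 + 3·6 = 108; slack = 108 − 108 = 0.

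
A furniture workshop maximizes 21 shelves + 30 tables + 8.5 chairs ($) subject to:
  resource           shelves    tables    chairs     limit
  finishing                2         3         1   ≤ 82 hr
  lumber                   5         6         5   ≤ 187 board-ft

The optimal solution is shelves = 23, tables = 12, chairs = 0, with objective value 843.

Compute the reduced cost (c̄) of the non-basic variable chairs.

-4.5

At the optimum: finishing uses 82 of 82 (binding); lumber uses 187 of 187 (binding).
From A_Bᵀ y = c: 2·y_finishing + 5·y_lumber = 21; 3·y_finishing + 6·y_lumber = 30.
Solving: y_finishing = 8, y_lumber = 1.
Reduced cost of chairs: c₃ − yᵀa₃ = 8.5 − (8·1 + 1·5) = 8.5 − 13 = -4.5.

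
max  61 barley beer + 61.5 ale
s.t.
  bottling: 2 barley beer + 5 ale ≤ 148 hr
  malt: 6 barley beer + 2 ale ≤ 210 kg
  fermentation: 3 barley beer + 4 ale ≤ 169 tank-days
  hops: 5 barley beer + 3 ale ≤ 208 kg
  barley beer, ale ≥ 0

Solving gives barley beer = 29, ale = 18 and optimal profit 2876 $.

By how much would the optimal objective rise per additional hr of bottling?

Check each constraint at x*: bottling 148/148 (tight); malt 210/210 (tight); fermentation 159/169 (slack 10); hops 199/208 (slack 9).
Since fermentation, hops are not tight, their duals are 0.
The binding rows give the dual system: 2·y_bottling + 6·y_malt = 61 and 5·y_bottling + 2·y_malt = 61.5.
Solving: y_bottling = 9.5, y_malt = 7.
Shadow price of bottling = 9.5.

9.5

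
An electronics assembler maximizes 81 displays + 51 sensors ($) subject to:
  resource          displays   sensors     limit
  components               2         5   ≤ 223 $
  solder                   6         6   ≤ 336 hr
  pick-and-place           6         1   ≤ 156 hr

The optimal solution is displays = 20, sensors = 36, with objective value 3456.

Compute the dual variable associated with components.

At the optimum: components uses 220 of 223 (slack = 3); solder uses 336 of 336 (binding); pick-and-place uses 156 of 156 (binding).
By complementary slackness, y = 0 for the non-binding constraint.
From A_Bᵀ y = c: 6·y_solder + 6·y_pick-and-place = 81; 6·y_solder + 1·y_pick-and-place = 51.
Solving: y_solder = 7.5, y_pick-and-place = 6.
Shadow price of components = 0.

0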